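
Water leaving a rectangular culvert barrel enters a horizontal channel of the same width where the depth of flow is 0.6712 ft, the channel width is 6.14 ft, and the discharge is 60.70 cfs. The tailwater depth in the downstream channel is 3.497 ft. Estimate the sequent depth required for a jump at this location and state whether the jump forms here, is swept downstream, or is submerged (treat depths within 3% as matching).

y₂ = 2.690 ft; the jump is submerged

q = Q/b = 60.70/6.14 = 9.886 ft²/s; V₁ = q/y₁ = 14.73 ft/s. Fr₁ = V₁/√(g·y₁) = 3.168.
Sequent-depth ratio: y₂/y₁ = ½[√(1 + 8Fr₁²) − 1] = ½[√81.301 − 1] = 4.008.
y₂ = 4.008 × 0.6712 = 2.690 ft.
Tailwater y_tw = 3.497 ft: y_tw > y₂, so the jump is submerged.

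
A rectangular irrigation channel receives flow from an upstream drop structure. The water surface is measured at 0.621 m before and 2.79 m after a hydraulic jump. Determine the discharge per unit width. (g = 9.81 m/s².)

For a rectangular channel the momentum equation gives q² = ½·g·y₁·y₂·(y₁ + y₂) = ½×9.81×0.621×2.79×3.41 = 29.0.
q = √29.0 = 5.38 m²/s.

q = 5.38 m²/s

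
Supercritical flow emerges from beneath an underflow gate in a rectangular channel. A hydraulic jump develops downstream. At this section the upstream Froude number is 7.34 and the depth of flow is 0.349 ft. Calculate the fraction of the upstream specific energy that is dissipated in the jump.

Fr₁ = 7.34 (given).
Conjugate-depth relation: y₂/y₁ = ½[√(1 + 8Fr₁²) − 1] = ½[√432.0 − 1] = 9.89.
y₂ = 9.89 × 0.349 = 3.45 ft.
E₁ = y₁(1 + Fr₁²/2) = 0.349×(1 + 7.34²/2) = 9.75 ft. ΔE = (y₂ − y₁)³/(4y₁y₂) = 6.20 ft. ΔE/E₁ = 6.20/9.75 = 0.636.

ΔE/E₁ = 0.636 (63.6%)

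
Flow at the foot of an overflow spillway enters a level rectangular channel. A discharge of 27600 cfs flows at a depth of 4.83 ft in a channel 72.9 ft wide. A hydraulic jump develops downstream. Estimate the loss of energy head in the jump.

ΔE = 58.3 ft

q = Q/b = 27600/72.9 = 379 ft²/s; V₁ = q/y₁ = 78.4 ft/s. Fr₁ = V₁/√(g·y₁) = 6.29.
From the momentum equation for a rectangular channel, y₂/y₁ = ½[√(1 + 8Fr₁²) − 1] = ½[√317.1 − 1] = 8.40.
y₂ = 8.40 × 4.83 = 40.6 ft.
Head loss: ΔE = (y₂ − y₁)³/(4y₁y₂) = (40.6 − 4.83)³/(4×4.83×40.6) = 45715/784 = 58.3 ft.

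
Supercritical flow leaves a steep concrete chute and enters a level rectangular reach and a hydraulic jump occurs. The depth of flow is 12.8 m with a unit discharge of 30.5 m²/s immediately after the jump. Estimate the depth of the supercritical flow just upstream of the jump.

y₁ = 1.07 m

V₂ = q/y₂ = 30.5/12.8 = 2.38 m/s; Fr₂ = V₂/√(g·y₂) = 0.213.
The Bélanger relation is symmetric: y₁/y₂ = ½[√(1 + 8Fr₂²) − 1] = ½[√1.362 − 1] = 0.0835.
y₁ = 0.0835 × 12.8 = 1.07 m.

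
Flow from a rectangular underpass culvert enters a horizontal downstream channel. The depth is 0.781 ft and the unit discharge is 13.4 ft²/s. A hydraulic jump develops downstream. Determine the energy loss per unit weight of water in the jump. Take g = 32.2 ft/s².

V₁ = q/y₁ = 13.4/0.781 = 17.2 ft/s. Fr₁ = V₁/√(g·y₁) = 17.2/√(32.2×0.781) = 3.42.
Conjugate-depth relation: y₂/y₁ = ½[√(1 + 8Fr₁²) − 1] = ½[√94.65 − 1] = 4.36.
y₂ = 4.36 × 0.781 = 3.41 ft.
V₂ = q/y₂ = 13.4/3.41 = 3.93 ft/s. E₁ = y₁ + V₁²/2g = 5.35 ft; E₂ = y₂ + V₂²/2g = 3.65 ft. ΔE = E₁ − E₂ = 1.70 ft.

ΔE = 1.70 ft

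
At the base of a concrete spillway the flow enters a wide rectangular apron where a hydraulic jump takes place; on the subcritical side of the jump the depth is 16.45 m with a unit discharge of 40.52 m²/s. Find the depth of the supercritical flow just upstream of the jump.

y₁ = 1.156 m

V₂ = q/y₂ = 40.52/16.45 = 2.463 m/s; Fr₂ = V₂/√(g·y₂) = 0.1939.
Applying the sequent-depth relation in reverse, y₁/y₂ = ½[√(1 + 8Fr₂²) − 1] = ½[√1.3008 − 1] = 0.07026.
y₁ = 0.07026 × 16.45 = 1.156 m.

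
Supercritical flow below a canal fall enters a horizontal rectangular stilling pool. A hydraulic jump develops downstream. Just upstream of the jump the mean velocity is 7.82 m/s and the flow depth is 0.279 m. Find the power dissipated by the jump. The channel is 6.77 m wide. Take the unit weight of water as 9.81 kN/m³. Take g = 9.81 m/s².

Fr₁ = V₁/√(g·y₁) = 7.82/√(9.81×0.279) = 4.73.
From the momentum equation for a rectangular channel, y₂/y₁ = ½[√(1 + 8Fr₁²) − 1] = ½[√179.7 − 1] = 6.20.
y₂ = 6.20 × 0.279 = 1.73 m.
q = V₁·y₁ = 7.82 × 0.279 = 2.18 m²/s. V₂ = q/y₂ = 2.18/1.73 = 1.26 m/s. E₁ = y₁ + V₁²/2g = 3.40 m; E₂ = y₂ + V₂²/2g = 1.81 m. ΔE = E₁ − E₂ = 1.58 m.
Q = q·b = 2.18 × 6.77 = 14.8 m³/s. P = γ·Q·ΔE = 9.81 × 14.8 × 1.58 = 230 kW.

P = 230 kW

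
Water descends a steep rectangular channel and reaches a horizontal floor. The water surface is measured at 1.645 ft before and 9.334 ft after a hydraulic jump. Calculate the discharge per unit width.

For a rectangular channel the momentum equation gives q² = ½·g·y₁·y₂·(y₁ + y₂) = ½×32.2×1.645×9.334×10.98 = 2714.
q = √2714 = 52.10 ft²/s.

q = 52.10 ft²/s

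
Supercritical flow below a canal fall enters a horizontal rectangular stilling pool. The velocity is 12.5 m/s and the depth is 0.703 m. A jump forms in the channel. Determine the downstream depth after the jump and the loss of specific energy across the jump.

Fr₁ = V₁/√(g·y₁) = 12.5/√(9.81×0.703) = 4.76.
By Bélanger, y₂/y₁ = ½[√(1 + 8Fr₁²) − 1] = ½[√182.3 − 1] = 6.25.
y₂ = 6.25 × 0.703 = 4.39 m.
Head loss: ΔE = (y₂ − y₁)³/(4y₁y₂) = (4.39 − 0.703)³/(4×0.703×4.39) = 50.3/12.4 = 4.07 m.

y₂ = 4.39 m; ΔE = 4.07 m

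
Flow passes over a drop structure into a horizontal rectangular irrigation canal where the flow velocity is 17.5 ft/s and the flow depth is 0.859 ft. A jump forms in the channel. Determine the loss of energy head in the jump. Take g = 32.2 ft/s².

Fr₁ = V₁/√(g·y₁) = 17.5/√(32.2×0.859) = 3.33.
From the momentum equation for a rectangular channel, y₂/y₁ = ½[√(1 + 8Fr₁²) − 1] = ½[√89.58 − 1] = 4.23.
y₂ = 4.23 × 0.859 = 3.64 ft.
Head loss: ΔE = (y₂ − y₁)³/(4y₁y₂) = (3.64 − 0.859)³/(4×0.859×3.64) = 21.4/12.5 = 1.71 ft.

ΔE = 1.71 ft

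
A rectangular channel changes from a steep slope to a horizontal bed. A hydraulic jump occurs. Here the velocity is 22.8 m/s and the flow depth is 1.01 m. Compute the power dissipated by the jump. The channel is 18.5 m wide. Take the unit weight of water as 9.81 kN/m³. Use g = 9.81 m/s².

P = 72609 kW

Fr₁ = V₁/√(g·y₁) = 22.8/√(9.81×1.01) = 7.24.
From the momentum equation for a rectangular channel, y₂/y₁ = ½[√(1 + 8Fr₁²) − 1] = ½[√420.7 − 1] = 9.76.
y₂ = 9.76 × 1.01 = 9.85 m.
q = V₁·y₁ = 22.8 × 1.01 = 23.0 m²/s. V₂ = q/y₂ = 23.0/9.85 = 2.34 m/s. E₁ = y₁ + V₁²/2g = 27.5 m; E₂ = y₂ + V₂²/2g = 10.1 m. ΔE = E₁ − E₂ = 17.4 m.
Q = q·b = 23.0 × 18.5 = 426 m³/s. P = γ·Q·ΔE = 9.81 × 426 × 17.4 = 72609 kW.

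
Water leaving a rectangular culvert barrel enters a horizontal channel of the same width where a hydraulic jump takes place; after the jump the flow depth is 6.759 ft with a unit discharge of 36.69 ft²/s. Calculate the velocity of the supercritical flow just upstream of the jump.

V₂ = q/y₂ = 36.69/6.759 = 5.428 ft/s; Fr₂ = V₂/√(g·y₂) = 0.3680.
From the momentum equation (using Fr₂), y₁/y₂ = ½[√(1 + 8Fr₂²) − 1] = ½[√2.0831 − 1] = 0.2217.
y₁ = 0.2217 × 6.759 = 1.498 ft.
V₁ = q/y₁ = 36.69/1.498 = 24.49 ft/s.

V₁ = 24.49 ft/s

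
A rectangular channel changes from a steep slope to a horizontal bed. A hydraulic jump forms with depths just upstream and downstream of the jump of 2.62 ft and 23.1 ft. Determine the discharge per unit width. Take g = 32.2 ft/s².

q = 158 ft²/s

For a rectangular channel the momentum equation gives q² = ½·g·y₁·y₂·(y₁ + y₂) = ½×32.2×2.62×23.1×25.7 = 25062.
q = √25062 = 158 ft²/s.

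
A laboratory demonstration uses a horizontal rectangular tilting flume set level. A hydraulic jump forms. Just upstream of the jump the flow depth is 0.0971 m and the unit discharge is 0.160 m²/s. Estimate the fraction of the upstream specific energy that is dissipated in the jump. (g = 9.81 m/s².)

V₁ = q/y₁ = 0.160/0.0971 = 1.65 m/s. Fr₁ = V₁/√(g·y₁) = 1.65/√(9.81×0.0971) = 1.69.
By Bélanger, y₂/y₁ = ½[√(1 + 8Fr₁²) − 1] = ½[√23.80 − 1] = 1.94.
y₂ = 1.94 × 0.0971 = 0.188 m.
E₁ = y₁ + V₁²/2g = 0.235 m. ΔE = (y₂ − y₁)³/(4y₁y₂) = 0.0104 m. ΔE/E₁ = 0.0104/0.235 = 0.0441.

ΔE/E₁ = 0.0441 (4.41%)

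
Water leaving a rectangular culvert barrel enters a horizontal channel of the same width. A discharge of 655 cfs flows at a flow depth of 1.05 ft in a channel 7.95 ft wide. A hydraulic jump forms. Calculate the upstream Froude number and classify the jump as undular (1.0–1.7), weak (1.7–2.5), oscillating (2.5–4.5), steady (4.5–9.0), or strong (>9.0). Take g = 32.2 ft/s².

q = Q/b = 655/7.95 = 82.4 ft²/s; V₁ = q/y₁ = 78.5 ft/s. Fr₁ = V₁/√(g·y₁) = 13.5.
Fr₁ = 13.5 lies in the strong range.

Fr₁ = 13.5; strong jump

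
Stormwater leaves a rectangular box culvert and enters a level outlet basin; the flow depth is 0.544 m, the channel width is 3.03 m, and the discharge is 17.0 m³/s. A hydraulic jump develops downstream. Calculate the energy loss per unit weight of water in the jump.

q = Q/b = 17.0/3.03 = 5.61 m²/s; V₁ = q/y₁ = 10.3 m/s. Fr₁ = V₁/√(g·y₁) = 4.46.
Sequent-depth ratio: y₂/y₁ = ½[√(1 + 8Fr₁²) − 1] = ½[√160.5 − 1] = 5.83.
y₂ = 5.83 × 0.544 = 3.17 m.
Head loss: ΔE = (y₂ − y₁)³/(4y₁y₂) = (3.17 − 0.544)³/(4×0.544×3.17) = 18.2/6.91 = 2.63 m.

ΔE = 2.63 m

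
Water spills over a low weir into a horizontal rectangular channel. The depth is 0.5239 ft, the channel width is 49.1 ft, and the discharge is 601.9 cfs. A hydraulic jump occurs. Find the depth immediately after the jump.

y₂ = 3.967 ft

q = Q/b = 601.9/49.1 = 12.26 ft²/s; V₁ = q/y₁ = 23.40 ft/s. Fr₁ = V₁/√(g·y₁) = 5.697.
From the momentum equation for a rectangular channel, y₂/y₁ = ½[√(1 + 8Fr₁²) − 1] = ½[√260.64 − 1] = 7.572.
y₂ = 7.572 × 0.5239 = 3.967 ft.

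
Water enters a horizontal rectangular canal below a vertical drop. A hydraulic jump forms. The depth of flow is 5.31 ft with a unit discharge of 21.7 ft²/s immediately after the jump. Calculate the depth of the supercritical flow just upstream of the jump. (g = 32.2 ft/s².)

y₁ = 0.889 ft

V₂ = q/y₂ = 21.7/5.31 = 4.09 ft/s; Fr₂ = V₂/√(g·y₂) = 0.313.
Since the conjugate-depth ratio holds either way, y₁/y₂ = ½[√(1 + 8Fr₂²) − 1] = ½[√1.781 − 1] = 0.167.
y₁ = 0.167 × 5.31 = 0.889 ft.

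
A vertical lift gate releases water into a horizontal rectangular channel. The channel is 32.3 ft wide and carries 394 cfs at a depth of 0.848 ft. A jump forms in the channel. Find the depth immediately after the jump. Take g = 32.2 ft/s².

q = Q/b = 394/32.3 = 12.2 ft²/s; V₁ = q/y₁ = 14.4 ft/s. Fr₁ = V₁/√(g·y₁) = 2.75.
Sequent-depth ratio: y₂/y₁ = ½[√(1 + 8Fr₁²) − 1] = ½[√61.62 − 1] = 3.43.
y₂ = 3.43 × 0.848 = 2.90 ft.

y₂ = 2.90 ft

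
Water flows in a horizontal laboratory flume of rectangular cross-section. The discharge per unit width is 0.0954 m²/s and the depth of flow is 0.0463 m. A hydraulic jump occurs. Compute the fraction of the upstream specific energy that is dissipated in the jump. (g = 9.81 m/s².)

ΔE/E₁ = 0.265 (26.5%)

V₁ = q/y₁ = 0.0954/0.0463 = 2.06 m/s. Fr₁ = V₁/√(g·y₁) = 2.06/√(9.81×0.0463) = 3.06.
Sequent-depth ratio: y₂/y₁ = ½[√(1 + 8Fr₁²) − 1] = ½[√75.78 − 1] = 3.85.
y₂ = 3.85 × 0.0463 = 0.178 m.
E₁ = y₁ + V₁²/2g = 0.263 m. ΔE = (y₂ − y₁)³/(4y₁y₂) = 0.0697 m. ΔE/E₁ = 0.0697/0.263 = 0.265.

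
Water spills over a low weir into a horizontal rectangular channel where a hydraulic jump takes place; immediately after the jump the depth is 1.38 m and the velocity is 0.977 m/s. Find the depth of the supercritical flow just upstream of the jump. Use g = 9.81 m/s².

y₁ = 0.173 m

Fr₂ = V₂/√(g·y₂) = 0.977/√(9.81×1.38) = 0.266.
The Bélanger relation is symmetric: y₁/y₂ = ½[√(1 + 8Fr₂²) − 1] = ½[√1.564 − 1] = 0.125.
y₁ = 0.125 × 1.38 = 0.173 m.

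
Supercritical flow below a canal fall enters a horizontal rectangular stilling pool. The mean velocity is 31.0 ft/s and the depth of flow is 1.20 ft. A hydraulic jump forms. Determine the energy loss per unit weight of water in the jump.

ΔE = 7.89 ft

Fr₁ = V₁/√(g·y₁) = 31.0/√(32.2×1.20) = 4.99.
Conjugate-depth relation: y₂/y₁ = ½[√(1 + 8Fr₁²) − 1] = ½[√200.0 − 1] = 6.57.
y₂ = 6.57 × 1.20 = 7.88 ft.
q = V₁·y₁ = 31.0 × 1.20 = 37.2 ft²/s. V₂ = q/y₂ = 37.2/7.88 = 4.72 ft/s. E₁ = y₁ + V₁²/2g = 16.1 ft; E₂ = y₂ + V₂²/2g = 8.23 ft. ΔE = E₁ − E₂ = 7.89 ft.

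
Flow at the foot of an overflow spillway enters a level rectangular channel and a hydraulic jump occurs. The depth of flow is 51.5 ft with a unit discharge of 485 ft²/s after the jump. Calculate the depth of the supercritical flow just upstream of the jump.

V₂ = q/y₂ = 485/51.5 = 9.42 ft/s; Fr₂ = V₂/√(g·y₂) = 0.231.
Applying the sequent-depth relation in reverse, y₁/y₂ = ½[√(1 + 8Fr₂²) − 1] = ½[√1.428 − 1] = 0.0975.
y₁ = 0.0975 × 51.5 = 5.02 ft.

y₁ = 5.02 ft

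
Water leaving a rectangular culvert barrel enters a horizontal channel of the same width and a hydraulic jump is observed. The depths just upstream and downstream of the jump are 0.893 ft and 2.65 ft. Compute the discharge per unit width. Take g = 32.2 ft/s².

q = 11.6 ft²/s

For a rectangular channel the momentum equation gives q² = ½·g·y₁·y₂·(y₁ + y₂) = ½×32.2×0.893×2.65×3.54 = 135.
q = √135 = 11.6 ft²/s.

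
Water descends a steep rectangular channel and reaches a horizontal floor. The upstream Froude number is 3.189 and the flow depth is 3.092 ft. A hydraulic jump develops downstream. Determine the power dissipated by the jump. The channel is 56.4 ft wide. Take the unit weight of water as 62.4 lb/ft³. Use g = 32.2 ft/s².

Fr₁ = 3.189 (given).
From the momentum equation for a rectangular channel, y₂/y₁ = ½[√(1 + 8Fr₁²) − 1] = ½[√82.358 − 1] = 4.038.
y₂ = 4.038 × 3.092 = 12.48 ft.
Head loss: ΔE = (y₂ − y₁)³/(4y₁y₂) = (12.48 − 3.092)³/(4×3.092×12.48) = 828.5/154.4 = 5.366 ft.
V₁ = Fr₁·√(g·y₁) = 3.189×√(32.2×3.092) = 31.82 ft/s; q = V₁·y₁ = 98.39 ft²/s. Q = q·b = 98.39 × 56.4 = 5549 cfs. P = γ·Q·ΔE/550 = 62.4 × 5549 × 5.366 / 550 = 3378 hp.

P = 3378 hp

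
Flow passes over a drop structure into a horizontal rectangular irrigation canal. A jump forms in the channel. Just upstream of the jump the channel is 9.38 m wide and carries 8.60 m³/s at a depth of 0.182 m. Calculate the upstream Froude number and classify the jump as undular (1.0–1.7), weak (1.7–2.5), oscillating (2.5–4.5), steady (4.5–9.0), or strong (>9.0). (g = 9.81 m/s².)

q = Q/b = 8.60/9.38 = 0.917 m²/s; V₁ = q/y₁ = 5.04 m/s. Fr₁ = V₁/√(g·y₁) = 3.77.
Fr₁ = 3.77 lies in the oscillating range.

Fr₁ = 3.77; oscillating jump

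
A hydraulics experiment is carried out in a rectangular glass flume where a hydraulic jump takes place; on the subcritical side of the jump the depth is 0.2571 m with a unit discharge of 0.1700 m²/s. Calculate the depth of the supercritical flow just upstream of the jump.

y₁ = 0.07005 m

V₂ = q/y₂ = 0.1700/0.2571 = 0.6612 m/s; Fr₂ = V₂/√(g·y₂) = 0.4164.
Applying the sequent-depth relation in reverse, y₁/y₂ = ½[√(1 + 8Fr₂²) − 1] = ½[√2.3868 − 1] = 0.2725.
y₁ = 0.2725 × 0.2571 = 0.07005 m.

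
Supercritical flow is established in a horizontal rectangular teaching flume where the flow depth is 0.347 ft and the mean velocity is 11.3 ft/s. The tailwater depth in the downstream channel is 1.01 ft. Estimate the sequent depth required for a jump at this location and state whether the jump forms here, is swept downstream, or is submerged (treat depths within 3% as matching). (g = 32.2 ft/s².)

y₂ = 1.49 ft; the jump is swept downstream

Fr₁ = V₁/√(g·y₁) = 11.3/√(32.2×0.347) = 3.38.
Sequent-depth ratio: y₂/y₁ = ½[√(1 + 8Fr₁²) − 1] = ½[√92.42 − 1] = 4.31.
y₂ = 4.31 × 0.347 = 1.49 ft.
Tailwater y_tw = 1.01 ft: y_tw < y₂, so the jump is swept downstream.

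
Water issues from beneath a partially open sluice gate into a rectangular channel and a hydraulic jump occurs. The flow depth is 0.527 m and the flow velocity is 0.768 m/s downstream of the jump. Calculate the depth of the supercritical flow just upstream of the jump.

Fr₂ = V₂/√(g·y₂) = 0.768/√(9.81×0.527) = 0.338.
From the momentum equation (using Fr₂), y₁/y₂ = ½[√(1 + 8Fr₂²) − 1] = ½[√1.913 − 1] = 0.192.
y₁ = 0.192 × 0.527 = 0.101 m.

y₁ = 0.101 m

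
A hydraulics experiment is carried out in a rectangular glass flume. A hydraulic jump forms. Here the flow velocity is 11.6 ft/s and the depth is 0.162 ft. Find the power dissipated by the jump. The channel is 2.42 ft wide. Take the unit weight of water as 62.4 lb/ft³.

P = 0.578 hp

Fr₁ = V₁/√(g·y₁) = 11.6/√(32.2×0.162) = 5.08.
From the momentum equation for a rectangular channel, y₂/y₁ = ½[√(1 + 8Fr₁²) − 1] = ½[√207.4 − 1] = 6.70.
y₂ = 6.70 × 0.162 = 1.09 ft.
q = V₁·y₁ = 11.6 × 0.162 = 1.88 ft²/s. V₂ = q/y₂ = 1.88/1.09 = 1.73 ft/s. E₁ = y₁ + V₁²/2g = 2.25 ft; E₂ = y₂ + V₂²/2g = 1.13 ft. ΔE = E₁ − E₂ = 1.12 ft.
Q = q·b = 1.88 × 2.42 = 4.55 cfs. P = γ·Q·ΔE/550 = 62.4 × 4.55 × 1.12 / 550 = 0.578 hp.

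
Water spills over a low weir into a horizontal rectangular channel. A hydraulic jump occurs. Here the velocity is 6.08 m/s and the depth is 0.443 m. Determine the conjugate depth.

y₂ = 1.62 m

Fr₁ = V₁/√(g·y₁) = 6.08/√(9.81×0.443) = 2.92.
By Bélanger, y₂/y₁ = ½[√(1 + 8Fr₁²) − 1] = ½[√69.05 − 1] = 3.65.
y₂ = 3.65 × 0.443 = 1.62 m.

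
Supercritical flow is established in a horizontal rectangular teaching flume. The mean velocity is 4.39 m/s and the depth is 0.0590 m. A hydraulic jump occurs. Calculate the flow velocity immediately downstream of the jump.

V₂ = 0.572 m/s

Fr₁ = V₁/√(g·y₁) = 4.39/√(9.81×0.0590) = 5.77.
From the momentum equation for a rectangular channel, y₂/y₁ = ½[√(1 + 8Fr₁²) − 1] = ½[√267.4 − 1] = 7.68.
y₂ = 7.68 × 0.0590 = 0.453 m.
q = V₁·y₁ = 4.39 × 0.0590 = 0.259 m²/s.
V₂ = q/y₂ = 0.259/0.453 = 0.572 m/s.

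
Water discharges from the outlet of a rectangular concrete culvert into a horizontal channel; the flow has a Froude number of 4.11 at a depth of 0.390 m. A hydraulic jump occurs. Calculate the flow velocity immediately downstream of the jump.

V₂ = 1.51 m/s

Fr₁ = 4.11 (given).
From the momentum equation for a rectangular channel, y₂/y₁ = ½[√(1 + 8Fr₁²) − 1] = ½[√136.1 − 1] = 5.33.
y₂ = 5.33 × 0.390 = 2.08 m.
V₁ = Fr₁·√(g·y₁) = 4.11×√(9.81×0.390) = 8.04 m/s; q = V₁·y₁ = 3.14 m²/s.
V₂ = q/y₂ = 3.14/2.08 = 1.51 m/s.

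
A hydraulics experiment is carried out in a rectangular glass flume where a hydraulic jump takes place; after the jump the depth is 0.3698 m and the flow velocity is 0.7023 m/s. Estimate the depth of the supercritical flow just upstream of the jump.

Fr₂ = V₂/√(g·y₂) = 0.7023/√(9.81×0.3698) = 0.3687.
Applying the sequent-depth relation in reverse, y₁/y₂ = ½[√(1 + 8Fr₂²) − 1] = ½[√2.0877 − 1] = 0.2224.
y₁ = 0.2224 × 0.3698 = 0.08226 m.

y₁ = 0.08226 m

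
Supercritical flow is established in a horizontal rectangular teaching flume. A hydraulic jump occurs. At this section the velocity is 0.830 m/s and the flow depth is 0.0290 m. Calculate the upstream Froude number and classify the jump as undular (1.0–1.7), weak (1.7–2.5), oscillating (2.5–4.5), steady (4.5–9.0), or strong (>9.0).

Fr₁ = 1.56; undular jump

Fr₁ = V₁/√(g·y₁) = 0.830/√(9.81×0.0290) = 1.56.
Fr₁ = 1.56 lies in the undular range.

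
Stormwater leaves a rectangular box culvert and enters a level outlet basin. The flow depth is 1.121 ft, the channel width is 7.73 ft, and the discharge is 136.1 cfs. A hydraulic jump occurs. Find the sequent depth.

q = Q/b = 136.1/7.73 = 17.61 ft²/s; V₁ = q/y₁ = 15.71 ft/s. Fr₁ = V₁/√(g·y₁) = 2.614.
Sequent-depth ratio: y₂/y₁ = ½[√(1 + 8Fr₁²) − 1] = ½[√55.673 − 1] = 3.231.
y₂ = 3.231 × 1.121 = 3.622 ft.

y₂ = 3.622 ft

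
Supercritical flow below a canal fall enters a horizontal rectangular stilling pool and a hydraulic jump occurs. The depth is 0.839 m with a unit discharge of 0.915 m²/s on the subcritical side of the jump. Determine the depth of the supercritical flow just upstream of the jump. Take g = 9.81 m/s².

y₁ = 0.196 m

V₂ = q/y₂ = 0.915/0.839 = 1.09 m/s; Fr₂ = V₂/√(g·y₂) = 0.380.
From the momentum equation (using Fr₂), y₁/y₂ = ½[√(1 + 8Fr₂²) − 1] = ½[√2.156 − 1] = 0.234.
y₁ = 0.234 × 0.839 = 0.196 m.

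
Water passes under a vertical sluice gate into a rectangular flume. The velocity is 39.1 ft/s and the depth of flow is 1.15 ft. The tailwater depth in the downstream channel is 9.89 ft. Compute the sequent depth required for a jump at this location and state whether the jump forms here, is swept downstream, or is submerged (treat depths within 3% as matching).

y₂ = 9.89 ft; the jump forms here

Fr₁ = V₁/√(g·y₁) = 39.1/√(32.2×1.15) = 6.43.
Sequent-depth ratio: y₂/y₁ = ½[√(1 + 8Fr₁²) − 1] = ½[√331.3 − 1] = 8.60.
y₂ = 8.60 × 1.15 = 9.89 ft.
Tailwater y_tw = 9.89 ft: y_tw ≈ y₂, so the jump forms here.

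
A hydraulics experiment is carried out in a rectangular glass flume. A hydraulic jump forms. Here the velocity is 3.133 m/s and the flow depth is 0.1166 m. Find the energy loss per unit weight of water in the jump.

Fr₁ = V₁/√(g·y₁) = 3.133/√(9.81×0.1166) = 2.929.
Conjugate-depth relation: y₂/y₁ = ½[√(1 + 8Fr₁²) − 1] = ½[√69.650 − 1] = 3.673.
y₂ = 3.673 × 0.1166 = 0.4283 m.
Head loss: ΔE = (y₂ − y₁)³/(4y₁y₂) = (0.4283 − 0.1166)³/(4×0.1166×0.4283) = 0.03027/0.1997 = 0.1516 m.

ΔE = 0.1516 m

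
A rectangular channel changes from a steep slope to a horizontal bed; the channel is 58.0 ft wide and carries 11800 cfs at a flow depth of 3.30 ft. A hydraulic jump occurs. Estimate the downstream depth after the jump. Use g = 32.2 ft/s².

y₂ = 26.3 ft

q = Q/b = 11800/58.0 = 203 ft²/s; V₁ = q/y₁ = 61.7 ft/s. Fr₁ = V₁/√(g·y₁) = 5.98.
Bélanger equation: y₂/y₁ = ½[√(1 + 8Fr₁²) − 1] = ½[√287.2 − 1] = 7.97.
y₂ = 7.97 × 3.30 = 26.3 ft.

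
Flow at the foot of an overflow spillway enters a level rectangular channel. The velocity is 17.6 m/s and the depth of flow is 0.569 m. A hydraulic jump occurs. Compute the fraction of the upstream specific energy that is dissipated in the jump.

Fr₁ = V₁/√(g·y₁) = 17.6/√(9.81×0.569) = 7.45.
Sequent-depth ratio: y₂/y₁ = ½[√(1 + 8Fr₁²) − 1] = ½[√444.9 − 1] = 10.0.
y₂ = 10.0 × 0.569 = 5.72 m.
E₁ = y₁ + V₁²/2g = 16.4 m. ΔE = (y₂ − y₁)³/(4y₁y₂) = 10.5 m. ΔE/E₁ = 10.5/16.4 = 0.641.

ΔE/E₁ = 0.641 (64.1%)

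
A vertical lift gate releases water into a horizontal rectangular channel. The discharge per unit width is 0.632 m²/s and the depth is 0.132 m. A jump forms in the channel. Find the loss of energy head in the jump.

V₁ = q/y₁ = 0.632/0.132 = 4.79 m/s. Fr₁ = V₁/√(g·y₁) = 4.79/√(9.81×0.132) = 4.21.
Conjugate-depth relation: y₂/y₁ = ½[√(1 + 8Fr₁²) − 1] = ½[√142.6 − 1] = 5.47.
y₂ = 5.47 × 0.132 = 0.722 m.
Head loss: ΔE = (y₂ − y₁)³/(4y₁y₂) = (0.722 − 0.132)³/(4×0.132×0.722) = 0.206/0.381 = 0.539 m.

ΔE = 0.539 m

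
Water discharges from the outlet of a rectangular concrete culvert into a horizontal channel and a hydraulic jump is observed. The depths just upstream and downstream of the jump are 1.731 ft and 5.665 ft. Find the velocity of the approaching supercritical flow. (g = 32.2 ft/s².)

V₁ = 19.74 ft/s

For a rectangular channel the momentum equation gives q² = ½·g·y₁·y₂·(y₁ + y₂) = ½×32.2×1.731×5.665×7.396 = 1168.
q = √1168 = 34.17 ft²/s.
V₁ = q/y₁ = 34.17/1.731 = 19.74 ft/s.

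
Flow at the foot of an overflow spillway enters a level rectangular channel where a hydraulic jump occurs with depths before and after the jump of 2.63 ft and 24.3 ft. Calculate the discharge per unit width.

For a rectangular channel the momentum equation gives q² = ½·g·y₁·y₂·(y₁ + y₂) = ½×32.2×2.63×24.3×26.9 = 27709.
q = √27709 = 166 ft²/s.

q = 166 ft²/s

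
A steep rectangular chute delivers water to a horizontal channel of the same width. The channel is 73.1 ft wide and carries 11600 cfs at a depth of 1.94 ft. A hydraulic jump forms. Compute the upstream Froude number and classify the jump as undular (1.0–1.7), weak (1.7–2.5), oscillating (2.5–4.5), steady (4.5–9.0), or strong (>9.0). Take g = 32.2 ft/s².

q = Q/b = 11600/73.1 = 159 ft²/s; V₁ = q/y₁ = 81.8 ft/s. Fr₁ = V₁/√(g·y₁) = 10.3.
Fr₁ = 10.3 lies in the strong range.

Fr₁ = 10.3; strong jump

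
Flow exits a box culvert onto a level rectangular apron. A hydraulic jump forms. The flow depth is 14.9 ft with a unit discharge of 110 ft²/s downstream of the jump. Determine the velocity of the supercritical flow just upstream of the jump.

V₁ = 38.7 ft/s

V₂ = q/y₂ = 110/14.9 = 7.38 ft/s; Fr₂ = V₂/√(g·y₂) = 0.337.
Since the conjugate-depth ratio holds either way, y₁/y₂ = ½[√(1 + 8Fr₂²) − 1] = ½[√1.909 − 1] = 0.191.
y₁ = 0.191 × 14.9 = 2.84 ft.
V₁ = q/y₁ = 110/2.84 = 38.7 ft/s.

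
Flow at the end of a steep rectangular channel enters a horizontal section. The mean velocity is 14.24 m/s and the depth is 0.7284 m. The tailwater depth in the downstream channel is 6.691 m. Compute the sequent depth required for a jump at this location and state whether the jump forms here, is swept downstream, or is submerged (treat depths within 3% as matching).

y₂ = 5.135 m; the jump is submerged

Fr₁ = V₁/√(g·y₁) = 14.24/√(9.81×0.7284) = 5.327.
Bélanger equation: y₂/y₁ = ½[√(1 + 8Fr₁²) − 1] = ½[√228.02 − 1] = 7.050.
y₂ = 7.050 × 0.7284 = 5.135 m.
Tailwater y_tw = 6.691 m: y_tw > y₂, so the jump is submerged.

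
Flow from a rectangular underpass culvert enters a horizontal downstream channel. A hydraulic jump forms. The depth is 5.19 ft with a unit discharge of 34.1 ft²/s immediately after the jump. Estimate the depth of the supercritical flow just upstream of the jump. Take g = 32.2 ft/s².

V₂ = q/y₂ = 34.1/5.19 = 6.57 ft/s; Fr₂ = V₂/√(g·y₂) = 0.508.
Applying the sequent-depth relation in reverse, y₁/y₂ = ½[√(1 + 8Fr₂²) − 1] = ½[√3.067 − 1] = 0.376.
y₁ = 0.376 × 5.19 = 1.95 ft.

y₁ = 1.95 ft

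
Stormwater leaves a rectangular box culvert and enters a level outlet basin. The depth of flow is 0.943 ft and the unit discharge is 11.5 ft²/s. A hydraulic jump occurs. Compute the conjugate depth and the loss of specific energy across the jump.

V₁ = q/y₁ = 11.5/0.943 = 12.2 ft/s. Fr₁ = V₁/√(g·y₁) = 12.2/√(32.2×0.943) = 2.21.
By Bélanger, y₂/y₁ = ½[√(1 + 8Fr₁²) − 1] = ½[√40.18 − 1] = 2.67.
y₂ = 2.67 × 0.943 = 2.52 ft.
V₂ = q/y₂ = 11.5/2.52 = 4.57 ft/s. E₁ = y₁ + V₁²/2g = 3.25 ft; E₂ = y₂ + V₂²/2g = 2.84 ft. ΔE = E₁ − E₂ = 0.411 ft.

y₂ = 2.52 ft; ΔE = 0.411 ft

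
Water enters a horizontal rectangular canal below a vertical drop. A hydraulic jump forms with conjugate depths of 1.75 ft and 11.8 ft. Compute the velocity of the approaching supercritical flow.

For a rectangular channel the momentum equation gives q² = ½·g·y₁·y₂·(y₁ + y₂) = ½×32.2×1.75×11.8×13.6 = 4505.
q = √4505 = 67.1 ft²/s.
V₁ = q/y₁ = 67.1/1.75 = 38.4 ft/s.

V₁ = 38.4 ft/s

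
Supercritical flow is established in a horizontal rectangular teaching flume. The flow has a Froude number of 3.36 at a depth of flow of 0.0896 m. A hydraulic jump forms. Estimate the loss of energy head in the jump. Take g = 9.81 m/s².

Fr₁ = 3.36 (given).
Conjugate-depth relation: y₂/y₁ = ½[√(1 + 8Fr₁²) − 1] = ½[√91.32 − 1] = 4.28.
y₂ = 4.28 × 0.0896 = 0.383 m.
V₁ = Fr₁·√(g·y₁) = 3.36×√(9.81×0.0896) = 3.15 m/s; q = V₁·y₁ = 0.282 m²/s. V₂ = q/y₂ = 0.282/0.383 = 0.736 m/s. E₁ = y₁ + V₁²/2g = 0.595 m; E₂ = y₂ + V₂²/2g = 0.411 m. ΔE = E₁ − E₂ = 0.184 m.

ΔE = 0.184 m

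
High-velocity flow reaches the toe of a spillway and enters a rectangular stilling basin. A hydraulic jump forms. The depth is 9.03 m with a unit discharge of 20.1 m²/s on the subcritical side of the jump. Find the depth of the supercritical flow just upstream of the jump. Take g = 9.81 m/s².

V₂ = q/y₂ = 20.1/9.03 = 2.23 m/s; Fr₂ = V₂/√(g·y₂) = 0.236.
Applying the sequent-depth relation in reverse, y₁/y₂ = ½[√(1 + 8Fr₂²) − 1] = ½[√1.447 − 1] = 0.102.
y₁ = 0.102 × 9.03 = 0.917 m.

y₁ = 0.917 m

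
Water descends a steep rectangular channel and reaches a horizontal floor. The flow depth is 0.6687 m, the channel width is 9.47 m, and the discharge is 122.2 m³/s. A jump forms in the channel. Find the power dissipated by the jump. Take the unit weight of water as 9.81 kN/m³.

P = 15184 kW

q = Q/b = 122.2/9.47 = 12.90 m²/s; V₁ = q/y₁ = 19.30 m/s. Fr₁ = V₁/√(g·y₁) = 7.534.
Bélanger equation: y₂/y₁ = ½[√(1 + 8Fr₁²) − 1] = ½[√455.12 − 1] = 10.17.
y₂ = 10.17 × 0.6687 = 6.799 m.
Head loss: ΔE = (y₂ − y₁)³/(4y₁y₂) = (6.799 − 0.6687)³/(4×0.6687×6.799) = 230.3/18.18 = 12.67 m.
P = γ·Q·ΔE = 9.81 × 122.2 × 12.67 = 15184 kW.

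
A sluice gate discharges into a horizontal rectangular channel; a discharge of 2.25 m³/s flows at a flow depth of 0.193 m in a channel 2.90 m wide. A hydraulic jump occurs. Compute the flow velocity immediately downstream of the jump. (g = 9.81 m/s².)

q = Q/b = 2.25/2.90 = 0.776 m²/s; V₁ = q/y₁ = 4.02 m/s. Fr₁ = V₁/√(g·y₁) = 2.92.
From the momentum equation for a rectangular channel, y₂/y₁ = ½[√(1 + 8Fr₁²) − 1] = ½[√69.28 − 1] = 3.66.
y₂ = 3.66 × 0.193 = 0.707 m.
V₂ = q/y₂ = 0.776/0.707 = 1.10 m/s.

V₂ = 1.10 m/s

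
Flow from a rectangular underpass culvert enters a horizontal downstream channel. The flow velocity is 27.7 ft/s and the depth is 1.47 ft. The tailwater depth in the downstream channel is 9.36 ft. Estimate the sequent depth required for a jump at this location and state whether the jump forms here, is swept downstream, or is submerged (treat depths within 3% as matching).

Fr₁ = V₁/√(g·y₁) = 27.7/√(32.2×1.47) = 4.03.
Sequent-depth ratio: y₂/y₁ = ½[√(1 + 8Fr₁²) − 1] = ½[√130.7 − 1] = 5.22.
y₂ = 5.22 × 1.47 = 7.67 ft.
Tailwater y_tw = 9.36 ft: y_tw > y₂, so the jump is submerged.

y₂ = 7.67 ft; the jump is submerged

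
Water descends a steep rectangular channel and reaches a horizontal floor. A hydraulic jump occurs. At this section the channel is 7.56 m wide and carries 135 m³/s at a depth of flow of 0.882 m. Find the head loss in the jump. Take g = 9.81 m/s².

ΔE = 13.4 m

q = Q/b = 135/7.56 = 17.9 m²/s; V₁ = q/y₁ = 20.2 m/s. Fr₁ = V₁/√(g·y₁) = 6.88.
Bélanger equation: y₂/y₁ = ½[√(1 + 8Fr₁²) − 1] = ½[√380.0 − 1] = 9.25.
y₂ = 9.25 × 0.882 = 8.16 m.
Head loss: ΔE = (y₂ − y₁)³/(4y₁y₂) = (8.16 − 0.882)³/(4×0.882×8.16) = 385/28.8 = 13.4 m.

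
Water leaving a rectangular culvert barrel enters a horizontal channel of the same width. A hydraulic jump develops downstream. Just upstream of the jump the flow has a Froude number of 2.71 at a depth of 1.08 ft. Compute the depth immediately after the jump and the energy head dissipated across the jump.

Fr₁ = 2.71 (given).
By Bélanger, y₂/y₁ = ½[√(1 + 8Fr₁²) − 1] = ½[√59.75 − 1] = 3.36.
y₂ = 3.36 × 1.08 = 3.63 ft.
Head loss: ΔE = (y₂ − y₁)³/(4y₁y₂) = (3.63 − 1.08)³/(4×1.08×3.63) = 16.7/15.7 = 1.06 ft.

y₂ = 3.63 ft; ΔE = 1.06 ft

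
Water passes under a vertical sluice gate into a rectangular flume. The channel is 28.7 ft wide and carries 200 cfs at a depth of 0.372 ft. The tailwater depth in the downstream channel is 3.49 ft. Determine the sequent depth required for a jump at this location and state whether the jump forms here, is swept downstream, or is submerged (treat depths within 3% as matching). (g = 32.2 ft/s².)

y₂ = 2.67 ft; the jump is submerged

q = Q/b = 200/28.7 = 6.97 ft²/s; V₁ = q/y₁ = 18.7 ft/s. Fr₁ = V₁/√(g·y₁) = 5.41.
From the momentum equation for a rectangular channel, y₂/y₁ = ½[√(1 + 8Fr₁²) − 1] = ½[√235.4 − 1] = 7.17.
y₂ = 7.17 × 0.372 = 2.67 ft.
Tailwater y_tw = 3.49 ft: y_tw > y₂, so the jump is submerged.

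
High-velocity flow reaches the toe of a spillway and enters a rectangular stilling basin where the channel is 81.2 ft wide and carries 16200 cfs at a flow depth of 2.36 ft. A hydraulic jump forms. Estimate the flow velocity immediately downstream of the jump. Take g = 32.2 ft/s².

q = Q/b = 16200/81.2 = 200 ft²/s; V₁ = q/y₁ = 84.5 ft/s. Fr₁ = V₁/√(g·y₁) = 9.70.
By Bélanger, y₂/y₁ = ½[√(1 + 8Fr₁²) − 1] = ½[√753.3 − 1] = 13.2.
y₂ = 13.2 × 2.36 = 31.2 ft.
V₂ = q/y₂ = 200/31.2 = 6.39 ft/s.

V₂ = 6.39 ft/s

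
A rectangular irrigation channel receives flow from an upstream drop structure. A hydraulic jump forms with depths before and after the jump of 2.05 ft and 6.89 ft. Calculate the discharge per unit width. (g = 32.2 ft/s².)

q = 45.1 ft²/s

For a rectangular channel the momentum equation gives q² = ½·g·y₁·y₂·(y₁ + y₂) = ½×32.2×2.05×6.89×8.94 = 2033.
q = √2033 = 45.1 ft²/s.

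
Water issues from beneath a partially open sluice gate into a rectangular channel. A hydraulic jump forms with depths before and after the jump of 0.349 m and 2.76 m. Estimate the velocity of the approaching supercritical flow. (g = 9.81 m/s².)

V₁ = 11.0 m/s

For a rectangular channel the momentum equation gives q² = ½·g·y₁·y₂·(y₁ + y₂) = ½×9.81×0.349×2.76×3.11 = 14.7.
q = √14.7 = 3.83 m²/s.
V₁ = q/y₁ = 3.83/0.349 = 11.0 m/s.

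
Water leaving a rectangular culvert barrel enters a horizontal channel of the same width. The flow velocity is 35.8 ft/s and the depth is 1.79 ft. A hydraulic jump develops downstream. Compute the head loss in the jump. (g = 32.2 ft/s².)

Fr₁ = V₁/√(g·y₁) = 35.8/√(32.2×1.79) = 4.72.
Conjugate-depth relation: y₂/y₁ = ½[√(1 + 8Fr₁²) − 1] = ½[√178.9 − 1] = 6.19.
y₂ = 6.19 × 1.79 = 11.1 ft.
Head loss: ΔE = (y₂ − y₁)³/(4y₁y₂) = (11.1 − 1.79)³/(4×1.79×11.1) = 801/79.3 = 10.1 ft.

ΔE = 10.1 ft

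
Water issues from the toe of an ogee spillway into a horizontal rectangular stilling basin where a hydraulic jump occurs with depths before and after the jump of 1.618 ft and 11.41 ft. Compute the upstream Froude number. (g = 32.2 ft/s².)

Fr₁ = 5.328

For a rectangular channel the momentum equation gives q² = ½·g·y₁·y₂·(y₁ + y₂) = ½×32.2×1.618×11.41×13.03 = 3872.
q = √3872 = 62.23 ft²/s.
V₁ = q/y₁ = 38.46 ft/s; Fr₁ = V₁/√(g·y₁) = 5.328.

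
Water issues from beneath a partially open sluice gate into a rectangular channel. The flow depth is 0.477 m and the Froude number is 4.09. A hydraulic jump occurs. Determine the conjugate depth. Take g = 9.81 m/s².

y₂ = 2.53 m

Fr₁ = 4.09 (given).
Bélanger equation: y₂/y₁ = ½[√(1 + 8Fr₁²) − 1] = ½[√134.8 − 1] = 5.31.
y₂ = 5.31 × 0.477 = 2.53 m.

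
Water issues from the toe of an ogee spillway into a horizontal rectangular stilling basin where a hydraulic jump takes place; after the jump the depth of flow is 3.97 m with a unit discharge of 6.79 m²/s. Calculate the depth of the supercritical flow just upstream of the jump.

V₂ = q/y₂ = 6.79/3.97 = 1.71 m/s; Fr₂ = V₂/√(g·y₂) = 0.274.
Applying the sequent-depth relation in reverse, y₁/y₂ = ½[√(1 + 8Fr₂²) − 1] = ½[√1.601 − 1] = 0.133.
y₁ = 0.133 × 3.97 = 0.527 m.

y₁ = 0.527 m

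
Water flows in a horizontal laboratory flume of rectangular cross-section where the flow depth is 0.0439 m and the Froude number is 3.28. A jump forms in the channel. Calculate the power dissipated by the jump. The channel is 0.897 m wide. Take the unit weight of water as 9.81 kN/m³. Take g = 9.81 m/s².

P = 0.0695 kW

Fr₁ = 3.28 (given).
Conjugate-depth relation: y₂/y₁ = ½[√(1 + 8Fr₁²) − 1] = ½[√87.07 − 1] = 4.17.
y₂ = 4.17 × 0.0439 = 0.183 m.
V₁ = Fr₁·√(g·y₁) = 3.28×√(9.81×0.0439) = 2.15 m/s; q = V₁·y₁ = 0.0945 m²/s. V₂ = q/y₂ = 0.0945/0.183 = 0.517 m/s. E₁ = y₁ + V₁²/2g = 0.280 m; E₂ = y₂ + V₂²/2g = 0.196 m. ΔE = E₁ − E₂ = 0.0836 m.
Q = q·b = 0.0945 × 0.897 = 0.0848 m³/s. P = γ·Q·ΔE = 9.81 × 0.0848 × 0.0836 = 0.0695 kW.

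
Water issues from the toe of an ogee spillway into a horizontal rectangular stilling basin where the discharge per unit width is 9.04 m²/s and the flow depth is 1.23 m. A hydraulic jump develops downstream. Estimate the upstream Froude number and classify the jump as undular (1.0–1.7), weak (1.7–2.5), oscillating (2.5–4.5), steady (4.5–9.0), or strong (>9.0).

Fr₁ = 2.12; weak jump

V₁ = q/y₁ = 9.04/1.23 = 7.35 m/s. Fr₁ = V₁/√(g·y₁) = 7.35/√(9.81×1.23) = 2.12.
Fr₁ = 2.12 lies in the weak range.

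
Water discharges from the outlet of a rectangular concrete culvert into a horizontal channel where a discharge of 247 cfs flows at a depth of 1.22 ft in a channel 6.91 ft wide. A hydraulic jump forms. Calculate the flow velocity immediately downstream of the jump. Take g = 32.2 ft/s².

q = Q/b = 247/6.91 = 35.7 ft²/s; V₁ = q/y₁ = 29.3 ft/s. Fr₁ = V₁/√(g·y₁) = 4.67.
Sequent-depth ratio: y₂/y₁ = ½[√(1 + 8Fr₁²) − 1] = ½[√175.8 − 1] = 6.13.
y₂ = 6.13 × 1.22 = 7.48 ft.
V₂ = q/y₂ = 35.7/7.48 = 4.78 ft/s.

V₂ = 4.78 ft/s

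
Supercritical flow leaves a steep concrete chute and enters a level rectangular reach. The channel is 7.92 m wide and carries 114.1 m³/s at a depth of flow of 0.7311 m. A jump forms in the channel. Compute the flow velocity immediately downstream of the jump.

q = Q/b = 114.1/7.92 = 14.41 m²/s; V₁ = q/y₁ = 19.71 m/s. Fr₁ = V₁/√(g·y₁) = 7.358.
From the momentum equation for a rectangular channel, y₂/y₁ = ½[√(1 + 8Fr₁²) − 1] = ½[√434.12 − 1] = 9.918.
y₂ = 9.918 × 0.7311 = 7.251 m.
V₂ = q/y₂ = 14.41/7.251 = 1.987 m/s.

V₂ = 1.987 m/s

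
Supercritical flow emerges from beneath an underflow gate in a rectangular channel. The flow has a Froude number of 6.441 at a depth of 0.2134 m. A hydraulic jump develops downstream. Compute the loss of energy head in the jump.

ΔE = 2.740 m

Fr₁ = 6.441 (given).
Sequent-depth ratio: y₂/y₁ = ½[√(1 + 8Fr₁²) − 1] = ½[√332.89 − 1] = 8.623.
y₂ = 8.623 × 0.2134 = 1.840 m.
Head loss: ΔE = (y₂ − y₁)³/(4y₁y₂) = (1.840 − 0.2134)³/(4×0.2134×1.840) = 4.304/1.571 = 2.740 m.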